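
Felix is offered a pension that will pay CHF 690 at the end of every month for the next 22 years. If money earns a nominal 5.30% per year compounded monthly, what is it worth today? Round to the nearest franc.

CHF 107,419

With 12 periods per year: i = 0.00441667, n = 264.
PV = 690 × [1 − (1+0.00441667)^(−264)] / 0.00441667 = 690 × 155.680315 = 107,419.4176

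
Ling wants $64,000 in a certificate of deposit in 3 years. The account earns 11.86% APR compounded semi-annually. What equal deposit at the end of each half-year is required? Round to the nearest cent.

$9,191.40

With 2 periods per year: i = 0.0593, n = 6.
PMT = 64000 / ( [(1+0.0593)^6 − 1] / 0.0593 ) = 64000 / 6.963033 = 9,191.3974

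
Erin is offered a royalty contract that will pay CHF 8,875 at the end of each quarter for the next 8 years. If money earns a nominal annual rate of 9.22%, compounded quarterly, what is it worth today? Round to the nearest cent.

i = 0.0922/4 = 0.02305 per quarter; n = 8·4 = 32.
Annuity factor a(32|0.02305) = 22.460678; PV = 8875 × 22.460678 = 199,338.5166

CHF 199,338.52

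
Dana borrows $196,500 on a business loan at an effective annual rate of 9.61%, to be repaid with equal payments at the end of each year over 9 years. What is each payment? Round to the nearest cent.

$33,593.22

Annuity-PV factor = 5.849394; PMT = 196500 / 5.849394 = 33,593.2234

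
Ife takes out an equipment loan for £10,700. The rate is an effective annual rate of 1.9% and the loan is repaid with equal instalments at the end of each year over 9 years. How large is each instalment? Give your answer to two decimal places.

£1,304.67

PMT = 10700 / ( [1 − (1+0.019)^(−9)] / 0.019 ) = 10700 / 8.201330 = 1,304.6664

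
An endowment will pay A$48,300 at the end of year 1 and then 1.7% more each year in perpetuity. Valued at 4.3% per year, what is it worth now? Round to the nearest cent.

A$1,857,692.31

PV = D₁/(r − g) = 48300/(0.043 − 0.017) = 1,857,692.3077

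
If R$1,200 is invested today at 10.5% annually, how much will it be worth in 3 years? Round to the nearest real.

R$1,619

FV = 1,200 × (1 + 0.105)^3 = 1,619.0792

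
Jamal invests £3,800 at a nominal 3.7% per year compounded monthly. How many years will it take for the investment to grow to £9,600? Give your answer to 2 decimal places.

Periodic rate i = 0.037/12 = 0.00308333.
(1+i)^n = 9600/3800 = 2.52632, so n = ln 2.52632 / ln 1.00308 = 301.0346 months
= 301.0346/12 years

25.09 years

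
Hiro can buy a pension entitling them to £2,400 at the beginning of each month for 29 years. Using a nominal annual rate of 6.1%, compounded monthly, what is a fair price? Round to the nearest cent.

Periodic rate i = 0.061/12 = 0.00508333; n = 29 × 12 = 348 periods.
Annuity factor a(348|0.00508333) × (1+i) = 163.857750; PV = 2400 × 163.857750 = 393,258.6003
(Beginning-of-period payments → annuity-due factor ×(1+i).)

£393,258.60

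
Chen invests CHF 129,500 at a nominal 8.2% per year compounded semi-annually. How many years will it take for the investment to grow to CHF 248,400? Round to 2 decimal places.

Periodic rate i = 0.082/2 = 0.041.
n = ln(248400/129500) / ln(1+0.041) = ln(1.91815) / 0.040182 = 16.2103 half-years
= 16.2103/2 years

8.11 years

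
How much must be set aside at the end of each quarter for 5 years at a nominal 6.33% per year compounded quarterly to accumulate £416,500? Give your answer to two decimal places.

£17,865.99

Periodic rate i = 0.0633/4 = 0.015825; n = 5 × 4 = 20 periods.
PMT = 416500 / ( [(1+0.015825)^20 − 1] / 0.015825 ) = 416500 / 23.312454 = 17,865.9870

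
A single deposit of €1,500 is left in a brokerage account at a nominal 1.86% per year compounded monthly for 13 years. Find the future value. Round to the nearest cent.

€1,909.95

i = 0.0186/12 = 0.00155 per month; n = 13·12 = 156.
FV = PV·(1+i)^n = 1,500 × 1.273301 = 1,909.9516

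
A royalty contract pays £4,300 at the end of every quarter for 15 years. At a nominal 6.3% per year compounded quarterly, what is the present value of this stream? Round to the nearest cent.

£166,115.79

With 4 periods per year: i = 0.01575, n = 60.
Annuity factor a(60|0.01575) = 38.631579; PV = 4300 × 38.631579 = 166,115.7912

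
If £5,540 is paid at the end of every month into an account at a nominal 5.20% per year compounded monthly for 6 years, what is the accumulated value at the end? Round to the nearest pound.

£466,938

Periodic rate i = 0.052/12 = 0.00433333; n = 6 × 12 = 72 periods.
FV = 5540 × [(1+0.00433333)^72 − 1] / 0.00433333 = 5540 × 84.284802 = 466,937.8031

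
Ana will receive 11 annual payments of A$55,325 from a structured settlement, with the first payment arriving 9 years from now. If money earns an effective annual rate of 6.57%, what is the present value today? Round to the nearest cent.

A$254,789.19

PV at t=8 (ordinary 11-year annuity): 55325 × a(11|0.0657) = 55325 × 7.661950 = 423,897.3678
PV₀ = 423,897.3678 / (1+0.0657)^8 = 423,897.3678 / 1.663718 = 254,789.1874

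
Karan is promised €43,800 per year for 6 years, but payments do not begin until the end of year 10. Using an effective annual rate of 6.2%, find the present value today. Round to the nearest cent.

€124,554.12

Value one period before first payment (t=9): 43800 × [1 − (1+0.062)^(−6)] / 0.062 = 43800 × 4.886576 = 214,032.0248
PV₀ = 214,032.0248 / (1+0.062)^9 = 214,032.0248 / 1.718386 = 124,554.1233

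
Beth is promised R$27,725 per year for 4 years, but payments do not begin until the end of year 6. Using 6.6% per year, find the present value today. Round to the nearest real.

Value one period before first payment (t=5): 27725 × [1 − (1+0.066)^(−4)] / 0.066 = 27725 × 3.418024 = 94,764.7187
Discount back 5 years: 94,764.7187 × (1+0.066)^(−5) = 94,764.7187 × 0.726464 = 68,843.1374

R$68,843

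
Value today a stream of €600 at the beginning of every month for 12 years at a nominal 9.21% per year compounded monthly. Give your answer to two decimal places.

€52,579.37

With 12 periods per year: i = 0.007675, n = 144.
PV = PMT · [1 − (1+i)^(−n)] / i × (1+i) = 600 · 87.632288 = 52,579.3729
Payments are at the start of each period, so multiply by (1+i).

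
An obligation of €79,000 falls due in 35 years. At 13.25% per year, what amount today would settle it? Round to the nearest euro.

Discount factor = (1+0.1325)^(−35) = 0.012843; PV = 79,000 × 0.012843 = 1,014.5880

€1,015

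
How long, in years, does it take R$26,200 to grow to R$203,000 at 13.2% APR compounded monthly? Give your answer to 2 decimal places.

15.60 years

Periodic rate i = 0.132/12 = 0.011.
(1+i)^n = 203000/26200 = 7.74809, so n = ln 7.74809 / ln 1.011 = 187.1534 months
= 187.1534/12 years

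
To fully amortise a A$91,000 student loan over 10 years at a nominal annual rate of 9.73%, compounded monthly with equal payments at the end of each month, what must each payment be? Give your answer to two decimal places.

i = 0.0973/12 = 0.00810833 per month; n = 10·12 = 120.
Annuity-PV factor = 76.534435; PMT = 91000 / 76.534435 = 1,189.0073

A$1,189.01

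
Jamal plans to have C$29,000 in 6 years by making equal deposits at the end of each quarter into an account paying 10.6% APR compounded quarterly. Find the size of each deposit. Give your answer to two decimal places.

With 4 periods per year: i = 0.0265, n = 24.
PMT = 29000 / ( [(1+0.0265)^24 − 1] / 0.0265 ) = 29000 / 32.955947 = 879.9626

C$879.96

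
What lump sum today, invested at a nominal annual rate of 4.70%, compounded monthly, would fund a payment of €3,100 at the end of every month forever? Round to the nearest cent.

Periodic rate i = 0.047/12 = 0.00391667.
PV = C/r = 3100/0.00391667 = 791,489.3617

€791,489.36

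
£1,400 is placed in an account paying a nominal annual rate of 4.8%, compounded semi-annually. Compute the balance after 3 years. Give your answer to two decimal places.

£1,614.09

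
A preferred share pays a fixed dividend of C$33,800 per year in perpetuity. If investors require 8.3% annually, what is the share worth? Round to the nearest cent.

PV = PMT / i = 33800 / 0.083 = 407,228.9157

C$407,228.92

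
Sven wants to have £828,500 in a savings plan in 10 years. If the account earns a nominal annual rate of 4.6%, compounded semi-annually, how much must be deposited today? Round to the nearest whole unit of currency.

£525,751

With 2 periods per year: i = 0.023, n = 20.
Discount factor = (1+0.023)^(−20) = 0.634581; PV = 828,500 × 0.634581 = 525,750.6745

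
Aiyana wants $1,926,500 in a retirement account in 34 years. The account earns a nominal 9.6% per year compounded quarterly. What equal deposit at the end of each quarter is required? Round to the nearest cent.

$1,913.36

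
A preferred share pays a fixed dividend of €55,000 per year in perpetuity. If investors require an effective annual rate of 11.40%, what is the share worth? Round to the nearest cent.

€482,456.14

PV = C/r = 55000/0.114 = 482,456.1404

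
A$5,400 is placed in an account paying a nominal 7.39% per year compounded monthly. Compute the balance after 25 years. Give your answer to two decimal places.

Periodic rate i = 0.0739/12 = 0.00615833; n = 25 × 12 = 300 periods.
5,400 × (1+0.00615833)^300 = 5,400 × 6.308100 = 34,063.7388

A$34,063.74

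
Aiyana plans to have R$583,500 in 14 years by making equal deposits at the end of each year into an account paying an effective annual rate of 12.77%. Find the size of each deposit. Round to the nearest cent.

R$17,015.56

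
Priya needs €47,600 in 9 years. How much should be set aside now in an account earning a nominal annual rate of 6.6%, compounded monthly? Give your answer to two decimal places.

Periodic rate i = 0.066/12 = 0.0055; n = 9 × 12 = 108 periods.
PV = 47,600 / (1 + 0.0055)^108 = 47,600 / 1.808273 = 26,323.4531

€26,323.45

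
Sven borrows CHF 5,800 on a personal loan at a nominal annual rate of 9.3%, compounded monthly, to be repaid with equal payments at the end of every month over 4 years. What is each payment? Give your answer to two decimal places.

Periodic rate i = 0.093/12 = 0.00775; n = 4 × 12 = 48 periods.
PMT = 5800 / ( [1 − (1+0.00775)^(−48)] / 0.00775 ) = 5800 / 39.955671 = 145.1609

CHF 145.16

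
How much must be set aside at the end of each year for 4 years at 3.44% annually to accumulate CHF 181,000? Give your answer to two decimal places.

CHF 42,980.89

FV-annuity factor = 4.211174; PMT = 181000 / 4.211174 = 42,980.8870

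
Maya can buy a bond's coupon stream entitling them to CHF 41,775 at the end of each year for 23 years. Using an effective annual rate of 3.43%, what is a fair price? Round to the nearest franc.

CHF 657,202

PV = PMT · [1 − (1+i)^(−n)] / i = 41775 · 15.731945 = 657,201.9935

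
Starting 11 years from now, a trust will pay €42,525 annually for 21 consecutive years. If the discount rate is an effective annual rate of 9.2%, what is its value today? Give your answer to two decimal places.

€161,507.16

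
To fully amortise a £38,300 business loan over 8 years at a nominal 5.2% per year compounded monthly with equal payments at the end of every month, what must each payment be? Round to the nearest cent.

£488.53

Periodic rate i = 0.052/12 = 0.00433333; n = 8 × 12 = 96 periods.
Annuity-PV factor = 78.398442; PMT = 38300 / 78.398442 = 488.5301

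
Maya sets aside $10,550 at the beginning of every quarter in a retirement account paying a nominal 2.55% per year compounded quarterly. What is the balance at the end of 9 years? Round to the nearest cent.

Periodic rate i = 0.0255/4 = 0.006375; n = 9 × 4 = 36 periods.
FV = PMT · [(1+i)^n − 1] / i × (1+i) = 10550 · 40.579384 = 428,112.5012
(annuity-due: payments at period start, so ×(1+i).)

$428,112.50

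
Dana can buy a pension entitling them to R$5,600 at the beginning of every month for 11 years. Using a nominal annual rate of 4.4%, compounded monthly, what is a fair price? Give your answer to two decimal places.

R$587,306.41

Periodic rate i = 0.044/12 = 0.00366667; n = 11 × 12 = 132 periods.
PV = 5600 × [1 − (1+0.00366667)^(−132)] / 0.00366667 × (1+i) = 5600 × 104.876145 = 587,306.4118
Payments are at the start of each period, so multiply by (1+i).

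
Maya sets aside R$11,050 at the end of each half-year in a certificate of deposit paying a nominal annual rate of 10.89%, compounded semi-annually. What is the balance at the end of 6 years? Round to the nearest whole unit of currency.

R$180,483

i = 0.1089/2 = 0.05445 per half-year; n = 6·2 = 12.
FV = 11050 × [(1+0.05445)^12 − 1] / 0.05445 = 11050 × 16.333291 = 180,482.8706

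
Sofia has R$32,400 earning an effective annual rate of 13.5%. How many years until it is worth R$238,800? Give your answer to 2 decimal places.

n = ln(238800/32400) / ln(1+0.135) = ln(7.37037) / 0.126633 = 15.7737 years

15.77 years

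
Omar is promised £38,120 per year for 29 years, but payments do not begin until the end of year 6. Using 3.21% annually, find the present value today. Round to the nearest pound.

Value one period before first payment (t=5): 38120 × [1 − (1+0.0321)^(−29)] / 0.0321 = 38120 × 18.691346 = 712,514.1274
Discount back 5 years: 712,514.1274 × (1+0.0321)^(−5) = 712,514.1274 × 0.853869 = 608,393.5336

£608,394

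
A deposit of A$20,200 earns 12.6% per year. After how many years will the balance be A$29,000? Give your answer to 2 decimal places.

n = ln(29000/20200) / ln(1+0.126) = ln(1.43564) / 0.118672 = 3.0472 years

3.05 years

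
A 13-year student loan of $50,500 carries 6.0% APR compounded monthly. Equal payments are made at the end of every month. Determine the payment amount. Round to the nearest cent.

$466.99

Periodic rate i = 0.06/12 = 0.005; n = 13 × 12 = 156 periods.
Annuity-PV factor = 108.140440; PMT = 50500 / 108.140440 = 466.9853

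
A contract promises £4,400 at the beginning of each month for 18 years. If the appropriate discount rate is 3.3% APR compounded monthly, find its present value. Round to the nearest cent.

i = 0.033/12 = 0.00275 per month; n = 18·12 = 216.
Annuity factor a(216|0.00275) × (1+i) = 163.151180; PV = 4400 × 163.151180 = 717,865.1917
Payments are at the start of each period, so multiply by (1+i).

£717,865.19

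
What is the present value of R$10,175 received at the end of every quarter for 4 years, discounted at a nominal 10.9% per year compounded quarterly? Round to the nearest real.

i = 0.109/4 = 0.02725 per quarter; n = 4·4 = 16.
PV = 10175 × [1 − (1+0.02725)^(−16)] / 0.02725 = 10175 × 12.829299 = 130,538.1181

R$130,538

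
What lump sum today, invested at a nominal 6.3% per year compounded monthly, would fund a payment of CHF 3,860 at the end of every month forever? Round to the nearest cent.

CHF 735,238.10

Periodic rate i = 0.063/12 = 0.00525.
PV = PMT / i = 3860 / 0.00525 = 735,238.0952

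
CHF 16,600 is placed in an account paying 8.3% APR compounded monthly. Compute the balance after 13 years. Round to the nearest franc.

CHF 48,652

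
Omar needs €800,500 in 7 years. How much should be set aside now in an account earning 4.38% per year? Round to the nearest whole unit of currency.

Discount factor = (1+0.0438)^(−7) = 0.740762; PV = 800,500 × 0.740762 = 592,980.3316

€592,980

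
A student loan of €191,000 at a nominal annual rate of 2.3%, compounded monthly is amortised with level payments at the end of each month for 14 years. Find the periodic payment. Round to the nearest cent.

€1,330.83

With 12 periods per year: i = 0.00191667, n = 168.
Annuity-PV factor = 143.519181; PMT = 191000 / 143.519181 = 1,330.8326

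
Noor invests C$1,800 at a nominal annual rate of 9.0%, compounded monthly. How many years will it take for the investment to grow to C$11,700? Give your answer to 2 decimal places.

Periodic rate i = 0.09/12 = 0.0075.
(1+i)^n = 11700/1800 = 6.50000, so n = ln 6.50000 / ln 1.0075 = 250.5084 months
= 250.5084/12 years

20.88 years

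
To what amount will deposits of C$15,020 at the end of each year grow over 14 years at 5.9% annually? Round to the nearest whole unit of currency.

C$313,441

FV = 15020 × [(1+0.059)^14 − 1] / 0.059 = 15020 × 20.868227 = 313,440.7664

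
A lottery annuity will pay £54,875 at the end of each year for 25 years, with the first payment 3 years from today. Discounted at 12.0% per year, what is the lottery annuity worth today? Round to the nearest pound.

Value one period before first payment (t=2): 54875 × [1 − (1+0.12)^(−25)] / 0.12 = 54875 × 7.843139 = 430,392.2588
PV₀ = 430,392.2588 / (1+0.12)^2 = 430,392.2588 / 1.254400 = 343,106.0736

£343,106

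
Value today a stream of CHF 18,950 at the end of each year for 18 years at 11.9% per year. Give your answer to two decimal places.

CHF 138,200.07

PV = PMT · [1 − (1+i)^(−n)] / i = 18950 · 7.292879 = 138,200.0656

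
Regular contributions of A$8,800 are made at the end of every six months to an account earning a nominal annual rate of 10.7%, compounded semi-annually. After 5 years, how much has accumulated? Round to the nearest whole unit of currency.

A$112,511

With 2 periods per year: i = 0.0535, n = 10.
FV = 8800 × [(1+0.0535)^10 − 1] / 0.0535 = 8800 × 12.785287 = 112,510.5238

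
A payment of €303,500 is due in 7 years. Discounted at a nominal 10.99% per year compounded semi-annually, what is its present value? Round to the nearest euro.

€143,520

With 2 periods per year: i = 0.05495, n = 14.
Discount factor = (1+0.05495)^(−14) = 0.472883; PV = 303,500 × 0.472883 = 143,519.9997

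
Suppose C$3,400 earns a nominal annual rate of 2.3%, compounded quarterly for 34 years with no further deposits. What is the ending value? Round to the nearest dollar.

C$7,415

i = 0.023/4 = 0.00575 per quarter; n = 34·4 = 136.
FV = PV·(1+i)^n = 3,400 × 2.180949 = 7,415.2283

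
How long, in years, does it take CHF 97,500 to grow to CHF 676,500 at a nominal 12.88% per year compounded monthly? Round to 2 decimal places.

15.12 years

Periodic rate i = 0.1288/12 = 0.0107333.
n = ln(676500/97500) / ln(1+0.0107333) = ln(6.93846) / 0.010676 = 181.4401 months
= 181.4401/12 years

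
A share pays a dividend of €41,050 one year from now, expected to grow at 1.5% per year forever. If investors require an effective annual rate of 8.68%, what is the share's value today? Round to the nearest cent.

€571,727.02

PV = PMT / (i − g) = 41050 / (0.0868 − 0.015) = 41050 / 0.071800 = 571,727.0195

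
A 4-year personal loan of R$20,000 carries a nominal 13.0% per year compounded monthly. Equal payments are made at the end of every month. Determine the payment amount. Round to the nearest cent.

Periodic rate i = 0.13/12 = 0.0108333; n = 4 × 12 = 48 periods.
PMT = 20000 / ( [1 − (1+0.0108333)^(−48)] / 0.0108333 ) = 20000 / 37.275190 = 536.5499

R$536.55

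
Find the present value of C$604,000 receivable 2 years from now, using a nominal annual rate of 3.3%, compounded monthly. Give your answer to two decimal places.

C$565,474.26

With 12 periods per year: i = 0.00275, n = 24.
Discount factor = (1+0.00275)^(−24) = 0.936216; PV = 604,000 × 0.936216 = 565,474.2626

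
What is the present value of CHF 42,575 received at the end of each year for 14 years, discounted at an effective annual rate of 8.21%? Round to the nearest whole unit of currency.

CHF 346,757

PV = PMT · [1 − (1+i)^(−n)] / i = 42575 · 8.144620 = 346,757.1929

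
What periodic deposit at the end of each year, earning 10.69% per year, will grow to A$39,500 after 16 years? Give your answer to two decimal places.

PMT = 39500 / ( [(1+0.1069)^16 − 1] / 0.1069 ) = 39500 / 38.152341 = 1,035.3231

A$1,035.32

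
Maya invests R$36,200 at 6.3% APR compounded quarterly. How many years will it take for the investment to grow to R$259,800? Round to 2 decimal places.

Periodic rate i = 0.063/4 = 0.01575.
(1+i)^n = 259800/36200 = 7.17680, so n = ln 7.17680 / ln 1.01575 = 126.1164 quarters
= 126.1164/4 years

31.53 years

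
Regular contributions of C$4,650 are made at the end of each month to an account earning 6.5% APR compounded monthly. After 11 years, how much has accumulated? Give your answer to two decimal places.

C$893,011.39

Periodic rate i = 0.065/12 = 0.00541667; n = 11 × 12 = 132 periods.
FV = 4650 × [(1+0.00541667)^132 − 1] / 0.00541667 = 4650 × 192.045460 = 893,011.3870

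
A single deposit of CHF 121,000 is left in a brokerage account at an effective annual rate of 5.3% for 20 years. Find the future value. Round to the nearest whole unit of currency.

CHF 339,901

FV = 121,000 × (1 + 0.053)^20 = 339,901.2753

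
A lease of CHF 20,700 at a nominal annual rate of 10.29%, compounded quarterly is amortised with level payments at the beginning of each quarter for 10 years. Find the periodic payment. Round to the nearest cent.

CHF 813.78

i = 0.1029/4 = 0.025725 per quarter; n = 10·4 = 40.
Annuity-PV factor × (1+i) = 25.436989; PMT = 20700 / 25.436989 = 813.7756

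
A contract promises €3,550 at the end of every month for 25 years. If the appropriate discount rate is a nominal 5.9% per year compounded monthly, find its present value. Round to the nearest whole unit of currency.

€556,250

Periodic rate i = 0.059/12 = 0.00491667; n = 25 × 12 = 300 periods.
PV = 3550 × [1 − (1+0.00491667)^(−300)] / 0.00491667 = 3550 × 156.690086 = 556,249.8068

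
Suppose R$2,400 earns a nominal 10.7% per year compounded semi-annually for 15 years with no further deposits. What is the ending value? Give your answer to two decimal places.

With 2 periods per year: i = 0.0535, n = 30.
FV = PV·(1+i)^n = 2,400 × 4.775691 = 11,461.6579

R$11,461.66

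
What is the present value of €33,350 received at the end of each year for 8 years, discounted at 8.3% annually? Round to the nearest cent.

€189,487.63

PV = 33350 × [1 − (1+0.083)^(−8)] / 0.083 = 33350 × 5.681788 = 189,487.6262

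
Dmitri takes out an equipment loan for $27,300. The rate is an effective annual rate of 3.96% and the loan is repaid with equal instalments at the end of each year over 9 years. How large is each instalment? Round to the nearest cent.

Annuity-PV factor = 7.448903; PMT = 27300 / 7.448903 = 3,664.9693

$3,664.97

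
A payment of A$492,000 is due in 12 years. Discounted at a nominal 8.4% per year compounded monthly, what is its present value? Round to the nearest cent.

A$180,186.12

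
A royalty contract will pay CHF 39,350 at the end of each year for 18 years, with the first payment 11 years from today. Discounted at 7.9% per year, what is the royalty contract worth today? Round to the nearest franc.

CHF 173,611

PV at t=10 (ordinary 18-year annuity): 39350 × a(18|0.079) = 39350 × 9.437256 = 371,356.0308
PV₀ = 371,356.0308 / (1+0.079)^10 = 371,356.0308 / 2.139018 = 173,610.5186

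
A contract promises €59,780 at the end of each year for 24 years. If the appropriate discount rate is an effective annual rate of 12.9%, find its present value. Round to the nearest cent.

PV = 59780 × [1 − (1+0.129)^(−24)] / 0.129 = 59780 × 7.330479 = 438,216.0133

€438,216.01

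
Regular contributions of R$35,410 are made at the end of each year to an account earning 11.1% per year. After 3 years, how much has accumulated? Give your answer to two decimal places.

R$118,457.82

FV = 35410 × [(1+0.111)^3 − 1] / 0.111 = 35410 × 3.345321 = 118,457.8166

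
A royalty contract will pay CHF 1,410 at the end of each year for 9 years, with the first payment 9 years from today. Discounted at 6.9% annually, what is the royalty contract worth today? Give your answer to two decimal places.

Value one period before first payment (t=8): 1410 × [1 − (1+0.069)^(−9)] / 0.069 = 1410 × 6.543039 = 9,225.6844
PV₀ = 9,225.6844 / (1+0.069)^8 = 9,225.6844 / 1.705382 = 5,409.7470

CHF 5,409.75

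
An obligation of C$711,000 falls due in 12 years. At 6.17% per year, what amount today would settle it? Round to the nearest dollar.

C$346,615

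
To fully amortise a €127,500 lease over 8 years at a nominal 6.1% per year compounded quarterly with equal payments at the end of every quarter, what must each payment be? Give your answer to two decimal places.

With 4 periods per year: i = 0.01525, n = 32.
PMT = 127500 / ( [1 − (1+0.01525)^(−32)] / 0.01525 ) = 127500 / 25.172575 = 5,065.0360

€5,065.04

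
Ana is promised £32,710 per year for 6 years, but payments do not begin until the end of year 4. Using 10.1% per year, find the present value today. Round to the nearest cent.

£106,429.28

PV at t=3 (ordinary 6-year annuity): 32710 × a(6|0.101) = 32710 × 4.342527 = 142,044.0642
Discount back 3 years: 142,044.0642 × (1+0.101)^(−3) = 142,044.0642 × 0.749269 = 106,429.2822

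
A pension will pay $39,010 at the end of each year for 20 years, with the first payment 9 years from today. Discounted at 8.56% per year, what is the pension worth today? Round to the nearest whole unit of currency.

Value one period before first payment (t=8): 39010 × [1 − (1+0.0856)^(−20)] / 0.0856 = 39010 × 9.422133 = 367,557.4150
Discount back 8 years: 367,557.4150 × (1+0.0856)^(−8) = 367,557.4150 × 0.518372 = 190,531.3792

$190,531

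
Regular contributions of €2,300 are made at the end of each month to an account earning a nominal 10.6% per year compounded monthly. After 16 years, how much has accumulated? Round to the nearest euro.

Periodic rate i = 0.106/12 = 0.00883333; n = 16 × 12 = 192 periods.
FV = 2300 × [(1+0.00883333)^192 − 1] / 0.00883333 = 2300 × 499.431535 = 1,148,692.5304

€1,148,693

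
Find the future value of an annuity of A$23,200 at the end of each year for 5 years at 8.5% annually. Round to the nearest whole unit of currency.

A$137,469

FV = PMT · [(1+i)^n − 1] / i = 23200 · 5.925373 = 137,468.6496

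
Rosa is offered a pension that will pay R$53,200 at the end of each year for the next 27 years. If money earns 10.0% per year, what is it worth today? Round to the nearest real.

PV = 53200 × [1 − (1+0.1)^(−27)] / 0.1 = 53200 × 9.237223 = 491,420.2719

R$491,420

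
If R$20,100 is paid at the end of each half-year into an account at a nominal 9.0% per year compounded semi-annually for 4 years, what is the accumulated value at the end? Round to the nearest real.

R$188,538

i = 0.09/2 = 0.045 per half-year; n = 4·2 = 8.
Accumulation factor s(8|0.045) = 9.380014; FV = 20100 × 9.380014 = 188,538.2737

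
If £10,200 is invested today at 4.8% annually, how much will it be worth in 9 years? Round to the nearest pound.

£15,554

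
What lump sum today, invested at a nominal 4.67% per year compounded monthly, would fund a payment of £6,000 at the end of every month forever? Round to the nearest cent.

£1,541,755.89

Periodic rate i = 0.0467/12 = 0.00389167.
PV = C/r = 6000/0.00389167 = 1,541,755.8887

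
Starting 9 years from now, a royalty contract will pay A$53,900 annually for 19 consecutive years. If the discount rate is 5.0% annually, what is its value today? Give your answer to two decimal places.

A$440,892.34

Value one period before first payment (t=8): 53900 × [1 − (1+0.05)^(−19)] / 0.05 = 53900 × 12.085321 = 651,398.7943
Discount back 8 years: 651,398.7943 × (1+0.05)^(−8) = 651,398.7943 × 0.676839 = 440,892.3444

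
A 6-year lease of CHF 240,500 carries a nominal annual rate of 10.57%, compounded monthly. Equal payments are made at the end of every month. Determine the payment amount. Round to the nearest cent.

i = 0.1057/12 = 0.00880833 per month; n = 6·12 = 72.
PMT = 240500 / ( [1 − (1+0.00880833)^(−72)] / 0.00880833 ) = 240500 / 53.150308 = 4,524.9032

CHF 4,524.90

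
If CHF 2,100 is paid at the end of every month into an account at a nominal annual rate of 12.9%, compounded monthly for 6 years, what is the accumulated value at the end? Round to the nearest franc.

CHF 226,504

i = 0.129/12 = 0.01075 per month; n = 6·12 = 72.
FV = 2100 × [(1+0.01075)^72 − 1] / 0.01075 = 2100 × 107.858981 = 226,503.8607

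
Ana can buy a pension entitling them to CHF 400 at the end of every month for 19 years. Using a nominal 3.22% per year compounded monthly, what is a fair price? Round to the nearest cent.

CHF 68,151.31

Periodic rate i = 0.0322/12 = 0.00268333; n = 19 × 12 = 228 periods.
PV = PMT · [1 − (1+i)^(−n)] / i = 400 · 170.378273 = 68,151.3090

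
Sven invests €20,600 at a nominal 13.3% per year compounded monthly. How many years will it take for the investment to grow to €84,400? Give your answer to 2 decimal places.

10.66 years

Periodic rate i = 0.133/12 = 0.0110833.
n = ln(84400/20600) / ln(1+0.0110833) = ln(4.09709) / 0.011022 = 127.9468 months
= 127.9468/12 years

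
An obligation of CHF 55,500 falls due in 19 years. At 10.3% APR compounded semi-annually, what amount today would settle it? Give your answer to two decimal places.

CHF 8,232.67

Periodic rate i = 0.103/2 = 0.0515; n = 19 × 2 = 38 periods.
Discount factor = (1+0.0515)^(−38) = 0.148336; PV = 55,500 × 0.148336 = 8,232.6652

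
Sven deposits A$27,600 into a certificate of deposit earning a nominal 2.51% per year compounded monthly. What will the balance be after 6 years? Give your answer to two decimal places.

With 12 periods per year: i = 0.00209167, n = 72.
FV = 27,600 × (1 + 0.00209167)^72 = 32,080.8247

A$32,080.82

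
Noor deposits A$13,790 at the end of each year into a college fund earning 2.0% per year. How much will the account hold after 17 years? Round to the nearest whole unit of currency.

A$275,966

FV = 13790 × [(1+0.02)^17 − 1] / 0.02 = 13790 × 20.012071 = 275,966.4585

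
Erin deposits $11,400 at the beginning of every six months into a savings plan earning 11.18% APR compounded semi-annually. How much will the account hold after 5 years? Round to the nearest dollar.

Periodic rate i = 0.1118/2 = 0.0559; n = 5 × 2 = 10 periods.
FV = PMT · [(1+i)^n − 1] / i × (1+i) = 11400 · 13.652511 = 155,638.6222
(Beginning-of-period payments → annuity-due factor ×(1+i).)

$155,639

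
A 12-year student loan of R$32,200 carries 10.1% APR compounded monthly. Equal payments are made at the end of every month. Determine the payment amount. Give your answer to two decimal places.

i = 0.101/12 = 0.00841667 per month; n = 12·12 = 144.
PMT = 32200 / ( [1 − (1+0.00841667)^(−144)] / 0.00841667 ) = 32200 / 83.273493 = 386.6777

R$386.68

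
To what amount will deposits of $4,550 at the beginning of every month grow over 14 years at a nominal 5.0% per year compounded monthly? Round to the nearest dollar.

$1,108,422

With 12 periods per year: i = 0.00416667, n = 168.
FV = 4550 × [(1+0.00416667)^168 − 1] / 0.00416667 × (1+i) = 4550 × 243.609125 = 1,108,421.5194
Payments are at the start of each period, so multiply by (1+i).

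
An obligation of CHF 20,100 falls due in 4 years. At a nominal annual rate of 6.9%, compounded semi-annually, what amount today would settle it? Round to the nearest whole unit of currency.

Periodic rate i = 0.069/2 = 0.0345; n = 4 × 2 = 8 periods.
PV = FV·(1+i)^(−n) = 20,100 × 0.762353 = 15,323.2927

CHF 15,323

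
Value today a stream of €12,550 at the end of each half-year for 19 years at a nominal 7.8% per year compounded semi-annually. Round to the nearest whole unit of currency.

€246,600

With 2 periods per year: i = 0.039, n = 38.
PV = PMT · [1 − (1+i)^(−n)] / i = 12550 · 19.649401 = 246,599.9847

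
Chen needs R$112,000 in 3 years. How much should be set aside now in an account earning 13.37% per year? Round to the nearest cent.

R$76,864.11

Discount factor = (1+0.1337)^(−3) = 0.686287; PV = 112,000 × 0.686287 = 76,864.1064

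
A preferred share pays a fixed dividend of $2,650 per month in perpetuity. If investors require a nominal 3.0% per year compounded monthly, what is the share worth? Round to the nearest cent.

$1,060,000.00

Periodic rate i = 0.03/12 = 0.0025.
PV = PMT / i = 2650 / 0.0025 = 1,060,000.0000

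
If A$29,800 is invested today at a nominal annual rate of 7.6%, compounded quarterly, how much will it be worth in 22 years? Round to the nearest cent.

A$156,150.89

i = 0.076/4 = 0.019 per quarter; n = 22·4 = 88.
FV = 29,800 × (1 + 0.019)^88 = 156,150.8874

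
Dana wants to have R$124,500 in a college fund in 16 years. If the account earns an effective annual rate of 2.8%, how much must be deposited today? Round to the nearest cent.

Discount factor = (1+0.028)^(−16) = 0.642851; PV = 124,500 × 0.642851 = 80,034.9203

R$80,034.92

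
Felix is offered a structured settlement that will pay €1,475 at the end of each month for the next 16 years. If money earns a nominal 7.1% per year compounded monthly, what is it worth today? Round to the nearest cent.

Periodic rate i = 0.071/12 = 0.00591667; n = 16 × 12 = 192 periods.
PV = 1475 × [1 − (1+0.00591667)^(−192)] / 0.00591667 = 1475 × 114.561543 = 168,978.2762

€168,978.28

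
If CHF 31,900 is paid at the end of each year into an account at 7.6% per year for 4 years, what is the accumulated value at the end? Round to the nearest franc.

CHF 142,897

FV = 31900 × [(1+0.076)^4 − 1] / 0.076 = 31900 × 4.479543 = 142,897.4209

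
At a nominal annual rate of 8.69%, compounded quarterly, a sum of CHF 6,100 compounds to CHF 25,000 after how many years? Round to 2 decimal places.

16.41 years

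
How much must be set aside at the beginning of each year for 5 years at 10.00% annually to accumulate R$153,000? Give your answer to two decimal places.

PMT = 153000 / ( [(1+0.1)^5 − 1] / 0.1 × (1+i) ) = 153000 / 6.715610 = 22,782.7405

R$22,782.74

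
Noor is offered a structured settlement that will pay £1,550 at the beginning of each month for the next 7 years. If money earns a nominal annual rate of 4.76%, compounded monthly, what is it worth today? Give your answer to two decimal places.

With 12 periods per year: i = 0.00396667, n = 84.
Annuity factor a(84|0.00396667) × (1+i) = 71.602394; PV = 1550 × 71.602394 = 110,983.7111
(annuity-due: payments at period start, so ×(1+i).)

£110,983.71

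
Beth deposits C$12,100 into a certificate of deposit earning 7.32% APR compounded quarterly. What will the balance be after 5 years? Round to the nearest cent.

With 4 periods per year: i = 0.0183, n = 20.
FV = 12,100 × (1 + 0.0183)^20 = 17,390.0266

C$17,390.03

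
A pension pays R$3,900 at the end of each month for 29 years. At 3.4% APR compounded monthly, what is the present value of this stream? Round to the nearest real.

With 12 periods per year: i = 0.00283333, n = 348.
PV = PMT · [1 − (1+i)^(−n)] / i = 3900 · 221.087130 = 862,239.8058

R$862,240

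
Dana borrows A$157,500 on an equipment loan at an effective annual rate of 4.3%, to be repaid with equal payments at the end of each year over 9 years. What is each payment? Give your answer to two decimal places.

A$21,473.20

PMT = 157500 / ( [1 − (1+0.043)^(−9)] / 0.043 ) = 157500 / 7.334725 = 21,473.1977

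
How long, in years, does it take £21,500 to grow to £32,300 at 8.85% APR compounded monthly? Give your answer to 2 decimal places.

4.62 years

Periodic rate i = 0.0885/12 = 0.007375.
n = ln(32300/21500) / ln(1+0.007375) = ln(1.50233) / 0.007348 = 55.3916 months
= 55.3916/12 years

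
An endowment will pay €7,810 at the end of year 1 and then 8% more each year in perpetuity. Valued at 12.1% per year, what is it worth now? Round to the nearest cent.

PV = D₁/(r − g) = 7810/(0.121 − 0.08) = 190,487.8049

€190,487.80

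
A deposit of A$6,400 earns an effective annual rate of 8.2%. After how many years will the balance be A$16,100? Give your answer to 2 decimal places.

11.71 years

n = ln(16100/6400) / ln(1+0.082) = ln(2.51562) / 0.078811 = 11.7055 years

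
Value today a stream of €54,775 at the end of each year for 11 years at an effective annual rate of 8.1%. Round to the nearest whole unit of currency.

PV = 54775 × [1 − (1+0.081)^(−11)] / 0.081 = 54775 × 7.104460 = 389,146.7701

€389,147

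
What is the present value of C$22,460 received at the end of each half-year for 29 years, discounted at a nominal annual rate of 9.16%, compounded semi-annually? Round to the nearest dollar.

C$453,874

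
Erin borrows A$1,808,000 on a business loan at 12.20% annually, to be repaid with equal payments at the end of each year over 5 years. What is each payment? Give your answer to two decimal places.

PMT = 1.808e+06 / ( [1 − (1+0.122)^(−5)] / 0.122 ) = 1.808e+06 / 3.586987 = 504,044.1868

A$504,044.19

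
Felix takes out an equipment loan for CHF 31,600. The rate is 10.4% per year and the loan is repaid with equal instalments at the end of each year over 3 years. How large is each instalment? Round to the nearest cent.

CHF 12,796.41

PMT = 31600 / ( [1 − (1+0.104)^(−3)] / 0.104 ) = 31600 / 2.469443 = 12,796.4060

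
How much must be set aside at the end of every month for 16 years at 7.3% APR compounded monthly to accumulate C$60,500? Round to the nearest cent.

C$166.97

Periodic rate i = 0.073/12 = 0.00608333; n = 16 × 12 = 192 periods.
FV-annuity factor = 362.333839; PMT = 60500 / 362.333839 = 166.9731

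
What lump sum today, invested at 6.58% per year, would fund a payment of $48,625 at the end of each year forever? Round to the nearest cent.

PV = PMT / i = 48625 / 0.0658 = 738,981.7629

$738,981.76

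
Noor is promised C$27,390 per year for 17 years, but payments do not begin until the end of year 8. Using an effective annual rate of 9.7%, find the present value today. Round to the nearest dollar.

PV at t=7 (ordinary 17-year annuity): 27390 × a(17|0.097) = 27390 × 8.172716 = 223,850.6878
PV₀ = 223,850.6878 / (1+0.097)^7 = 223,850.6878 / 1.911817 = 117,087.9062

C$117,088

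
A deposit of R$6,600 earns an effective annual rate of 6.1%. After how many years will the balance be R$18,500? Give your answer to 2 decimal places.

17.41 years

(1+i)^n = 18500/6600 = 2.80303, so n = ln 2.80303 / ln 1.061 = 17.4070 years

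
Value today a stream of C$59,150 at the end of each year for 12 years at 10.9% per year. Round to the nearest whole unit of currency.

C$385,859

PV = 59150 × [1 − (1+0.109)^(−12)] / 0.109 = 59150 × 6.523402 = 385,859.2367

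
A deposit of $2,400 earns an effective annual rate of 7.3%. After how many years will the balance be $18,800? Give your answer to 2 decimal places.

(1+i)^n = 18800/2400 = 7.83333, so n = ln 7.83333 / ln 1.073 = 29.2142 years

29.21 years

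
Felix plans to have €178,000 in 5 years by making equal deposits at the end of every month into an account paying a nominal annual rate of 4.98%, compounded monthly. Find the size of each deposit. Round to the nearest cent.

€2,618.75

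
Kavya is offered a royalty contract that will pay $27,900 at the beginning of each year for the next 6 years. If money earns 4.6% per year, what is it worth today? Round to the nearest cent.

Annuity factor a(6|0.046) × (1+i) = 5.377770; PV = 27900 × 5.377770 = 150,039.7917
(Beginning-of-period payments → annuity-due factor ×(1+i).)

$150,039.79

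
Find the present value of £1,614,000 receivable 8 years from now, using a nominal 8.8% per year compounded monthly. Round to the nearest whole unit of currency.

Periodic rate i = 0.088/12 = 0.00733333; n = 8 × 12 = 96 periods.
Discount factor = (1+0.00733333)^(−96) = 0.495875; PV = 1,614,000 × 0.495875 = 800,342.3962

£800,342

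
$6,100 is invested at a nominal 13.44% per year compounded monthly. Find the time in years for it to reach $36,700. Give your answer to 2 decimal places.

13.43 years

Periodic rate i = 0.1344/12 = 0.0112.
n = ln(36700/6100) / ln(1+0.0112) = ln(6.01639) / 0.011138 = 161.1177 months
= 161.1177/12 years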